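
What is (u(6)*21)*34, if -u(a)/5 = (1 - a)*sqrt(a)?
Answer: 17850*sqrt(6) ≈ 43723.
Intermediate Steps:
u(a) = -5*sqrt(a)*(1 - a) (u(a) = -5*(1 - a)*sqrt(a) = -5*sqrt(a)*(1 - a))
(u(6)*21)*34 = ((5*sqrt(6)*(-1 + 6))*21)*34 = ((5*sqrt(6)*5)*21)*34 = ((25*sqrt(6))*21)*34 = (525*sqrt(6))*34 = 17850*sqrt(6)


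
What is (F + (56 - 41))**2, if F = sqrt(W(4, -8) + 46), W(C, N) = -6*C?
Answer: (15 + sqrt(22))**2 ≈ 387.71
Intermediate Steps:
F = sqrt(22) (F = sqrt(-6*4 + 46) = sqrt(-24 + 46) = sqrt(22) ≈ 4.6904)
(F + (56 - 41))**2 = (sqrt(22) + (56 - 41))**2 = (sqrt(22) + 15)**2 = (15 + sqrt(22))**2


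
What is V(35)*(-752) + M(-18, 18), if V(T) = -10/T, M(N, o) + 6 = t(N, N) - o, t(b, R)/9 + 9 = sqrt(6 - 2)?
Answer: 895/7 ≈ 127.86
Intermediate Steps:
t(b, R) = -63 (t(b, R) = -81 + 9*sqrt(6 - 2) = -81 + 9*sqrt(4) = -81 + 9*2 = -81 + 18 = -63)
M(N, o) = -69 - o (M(N, o) = -6 + (-63 - o) = -69 - o)
V(35)*(-752) + M(-18, 18) = -10/35*(-752) + (-69 - 1*18) = -10*1/35*(-752) + (-69 - 18) = -2/7*(-752) - 87 = 1504/7 - 87 = 895/7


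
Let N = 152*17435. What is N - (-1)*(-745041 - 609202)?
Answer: 1295877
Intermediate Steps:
N = 2650120
N - (-1)*(-745041 - 609202) = 2650120 - (-1)*(-745041 - 609202) = 2650120 - (-1)*(-1354243) = 2650120 - 1*1354243 = 2650120 - 1354243 = 1295877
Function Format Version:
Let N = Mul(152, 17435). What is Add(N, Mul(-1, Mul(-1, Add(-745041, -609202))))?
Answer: 1295877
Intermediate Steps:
N = 2650120
Add(N, Mul(-1, Mul(-1, Add(-745041, -609202)))) = Add(2650120, Mul(-1, Mul(-1, Add(-745041, -609202)))) = Add(2650120, Mul(-1, Mul(-1, -1354243))) = Add(2650120, Mul(-1, 1354243)) = Add(2650120, -1354243) = 1295877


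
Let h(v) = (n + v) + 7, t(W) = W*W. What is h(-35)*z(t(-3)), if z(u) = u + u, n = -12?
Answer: -720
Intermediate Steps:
t(W) = W²
h(v) = -5 + v (h(v) = (-12 + v) + 7 = -5 + v)
z(u) = 2*u
h(-35)*z(t(-3)) = (-5 - 35)*(2*(-3)²) = -80*9 = -40*18 = -720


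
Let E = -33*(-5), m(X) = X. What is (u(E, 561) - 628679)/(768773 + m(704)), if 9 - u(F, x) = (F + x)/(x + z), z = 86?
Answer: -406750216/497851619 ≈ -0.81701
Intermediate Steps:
E = 165
u(F, x) = 9 - (F + x)/(86 + x) (u(F, x) = 9 - (F + x)/(x + 86) = 9 - (F + x)/(86 + x))
(u(E, 561) - 628679)/(768773 + m(704)) = ((774 - 1*165 + 8*561)/(86 + 561) - 628679)/(768773 + 704) = ((774 - 165 + 4488)/647 - 628679)/769477 = ((1/647)*5097 - 628679)*(1/769477) = (5097/647 - 628679)*(1/769477) = -406750216/647*1/769477 = -406750216/497851619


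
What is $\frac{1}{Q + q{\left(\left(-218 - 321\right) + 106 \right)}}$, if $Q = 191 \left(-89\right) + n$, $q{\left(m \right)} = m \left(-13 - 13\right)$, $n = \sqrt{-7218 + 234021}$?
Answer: $- \frac{5741}{32732278} - \frac{\sqrt{226803}}{32732278} \approx -0.00018994$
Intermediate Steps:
$n = \sqrt{226803} \approx 476.24$
$q{\left(m \right)} = - 26 m$ ($q{\left(m \right)} = m \left(-26\right) = - 26 m$)
$Q = -16999 + \sqrt{226803}$ ($Q = 191 \left(-89\right) + \sqrt{226803} = -16999 + \sqrt{226803} \approx -16523.0$)
$\frac{1}{Q + q{\left(\left(-218 - 321\right) + 106 \right)}} = \frac{1}{\left(-16999 + \sqrt{226803}\right) - 26 \left(\left(-218 - 321\right) + 106\right)} = \frac{1}{\left(-16999 + \sqrt{226803}\right) - 26 \left(-539 + 106\right)} = \frac{1}{\left(-16999 + \sqrt{226803}\right) - -11258} = \frac{1}{\left(-16999 + \sqrt{226803}\right) + 11258} = \frac{1}{-5741 + \sqrt{226803}}$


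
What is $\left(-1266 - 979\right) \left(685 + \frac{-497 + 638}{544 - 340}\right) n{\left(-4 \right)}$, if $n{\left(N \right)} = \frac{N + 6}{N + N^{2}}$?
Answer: $- \frac{104677615}{408} \approx -2.5656 \cdot 10^{5}$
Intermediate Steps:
$n{\left(N \right)} = \frac{6 + N}{N + N^{2}}$
$\left(-1266 - 979\right) \left(685 + \frac{-497 + 638}{544 - 340}\right) n{\left(-4 \right)} = \left(-1266 - 979\right) \left(685 + \frac{-497 + 638}{544 - 340}\right) \frac{6 - 4}{\left(-4\right) \left(1 - 4\right)} = - 2245 \left(685 + \frac{141}{204}\right) \left(\left(- \frac{1}{4}\right) \frac{1}{-3} \cdot 2\right) = - 2245 \left(685 + 141 \cdot \frac{1}{204}\right) \left(\left(- \frac{1}{4}\right) \left(- \frac{1}{3}\right) 2\right) = - 2245 \left(685 + \frac{47}{68}\right) \frac{1}{6} = \left(-2245\right) \frac{46627}{68} \cdot \frac{1}{6} = \left(- \frac{104677615}{68}\right) \frac{1}{6} = - \frac{104677615}{408}$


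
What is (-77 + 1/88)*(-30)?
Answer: 101625/44 ≈ 2309.7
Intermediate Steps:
(-77 + 1/88)*(-30) = -6775/88*(-30) = 101625/44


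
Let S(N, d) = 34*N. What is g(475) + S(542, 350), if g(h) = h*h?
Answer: 244053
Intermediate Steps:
g(h) = h²
g(475) + S(542, 350) = 475² + 34*542 = 225625 + 18428 = 244053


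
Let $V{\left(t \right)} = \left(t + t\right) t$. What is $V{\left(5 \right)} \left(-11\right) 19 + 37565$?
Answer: $27115$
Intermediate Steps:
$V{\left(t \right)} = 2 t^{2}$ ($V{\left(t \right)} = 2 t t = 2 t^{2}$)
$V{\left(5 \right)} \left(-11\right) 19 + 37565 = 2 \cdot 5^{2} \left(-11\right) 19 + 37565 = 2 \cdot 25 \left(-11\right) 19 + 37565 = 50 \left(-11\right) 19 + 37565 = \left(-550\right) 19 + 37565 = -10450 + 37565 = 27115$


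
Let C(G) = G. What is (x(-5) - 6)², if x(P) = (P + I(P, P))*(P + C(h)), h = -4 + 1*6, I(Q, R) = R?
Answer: 576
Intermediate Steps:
h = 2 (h = -4 + 6 = 2)
x(P) = 2*P*(2 + P) (x(P) = (P + P)*(P + 2) = (2*P)*(2 + P) = 2*P*(2 + P))
(x(-5) - 6)² = (2*(-5)*(2 - 5) - 6)² = (2*(-5)*(-3) - 6)² = (30 - 6)² = 24² = 576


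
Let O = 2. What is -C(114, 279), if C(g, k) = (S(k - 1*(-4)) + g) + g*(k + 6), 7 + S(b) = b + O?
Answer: -32882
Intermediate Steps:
S(b) = -5 + b (S(b) = -7 + (b + 2) = -7 + (2 + b) = -5 + b)
C(g, k) = -1 + g + k + g*(6 + k) (C(g, k) = ((-5 + (k - 1*(-4))) + g) + g*(k + 6) = ((-5 + (k + 4)) + g) + g*(6 + k) = ((-5 + (4 + k)) + g) + g*(6 + k) = ((-1 + k) + g) + g*(6 + k) = (-1 + g + k) + g*(6 + k) = -1 + g + k + g*(6 + k))
-C(114, 279) = -(-1 + 279 + 7*114 + 114*279) = -(-1 + 279 + 798 + 31806) = -1*32882 = -32882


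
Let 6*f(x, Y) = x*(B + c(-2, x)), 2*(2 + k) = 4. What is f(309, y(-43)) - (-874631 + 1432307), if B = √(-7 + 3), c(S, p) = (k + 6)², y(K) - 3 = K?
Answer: -555822 + 103*I ≈ -5.5582e+5 + 103.0*I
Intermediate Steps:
k = 0 (k = -2 + (½)*4 = -2 + 2 = 0)
y(K) = 3 + K
c(S, p) = 36 (c(S, p) = (0 + 6)² = 6² = 36)
B = 2*I (B = √(-4) = 2*I ≈ 2.0*I)
f(x, Y) = x*(36 + 2*I)/6 (f(x, Y) = (x*(2*I + 36))/6 = (x*(36 + 2*I))/6 = x*(36 + 2*I)/6)
f(309, y(-43)) - (-874631 + 1432307) = (⅓)*309*(18 + I) - (-874631 + 1432307) = (1854 + 103*I) - 1*557676 = (1854 + 103*I) - 557676 = -555822 + 103*I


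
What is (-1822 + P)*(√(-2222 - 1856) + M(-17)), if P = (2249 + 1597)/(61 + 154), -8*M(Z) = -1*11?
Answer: -1066681/430 - 387884*I*√4078/215 ≈ -2480.7 - 1.1521e+5*I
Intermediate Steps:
M(Z) = 11/8 (M(Z) = -(-1)*11/8 = -⅛*(-11) = 11/8)
P = 3846/215 ≈ 17.888
(-1822 + P)*(√(-2222 - 1856) + M(-17)) = (-1822 + 3846/215)*(√(-2222 - 1856) + 11/8) = -387884*(√(-4078) + 11/8)/215 = -387884*(I*√4078 + 11/8)/215 = -387884*(11/8 + I*√4078)/215 = -1066681/430 - 387884*I*√4078/215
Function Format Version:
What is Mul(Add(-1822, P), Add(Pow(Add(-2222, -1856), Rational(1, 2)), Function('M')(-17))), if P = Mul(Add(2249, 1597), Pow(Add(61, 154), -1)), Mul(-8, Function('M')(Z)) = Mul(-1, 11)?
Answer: Add(Rational(-1066681, 430), Mul(Rational(-387884, 215), I, Pow(4078, Rational(1, 2)))) ≈ Add(-2480.7, Mul(-1.1521e+5, I))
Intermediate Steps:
Function('M')(Z) = Rational(11, 8) (Function('M')(Z) = Mul(Rational(-1, 8), Mul(-1, 11)) = Mul(Rational(-1, 8), -11) = Rational(11, 8))
P = Rational(3846, 215) (P = Mul(3846, Pow(215, -1)) = Mul(3846, Rational(1, 215)) = Rational(3846, 215) ≈ 17.888)
Mul(Add(-1822, P), Add(Pow(Add(-2222, -1856), Rational(1, 2)), Function('M')(-17))) = Mul(Add(-1822, Rational(3846, 215)), Add(Pow(Add(-2222, -1856), Rational(1, 2)), Rational(11, 8))) = Mul(Rational(-387884, 215), Add(Pow(-4078, Rational(1, 2)), Rational(11, 8))) = Mul(Rational(-387884, 215), Add(Mul(I, Pow(4078, Rational(1, 2))), Rational(11, 8))) = Mul(Rational(-387884, 215), Add(Rational(11, 8), Mul(I, Pow(4078, Rational(1, 2))))) = Add(Rational(-1066681, 430), Mul(Rational(-387884, 215), I, Pow(4078, Rational(1, 2))))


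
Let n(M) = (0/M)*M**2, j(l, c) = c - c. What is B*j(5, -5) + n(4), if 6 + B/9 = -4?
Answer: 0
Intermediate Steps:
j(l, c) = 0
B = -90 (B = -54 + 9*(-4) = -54 - 36 = -90)
n(M) = 0 (n(M) = 0*M**2 = 0)
B*j(5, -5) + n(4) = -90*0 + 0 = 0 + 0 = 0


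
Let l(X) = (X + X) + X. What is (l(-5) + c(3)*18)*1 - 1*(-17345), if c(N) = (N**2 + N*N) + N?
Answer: 17708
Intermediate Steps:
c(N) = N + 2*N**2 (c(N) = (N**2 + N**2) + N = 2*N**2 + N = N + 2*N**2)
l(X) = 3*X (l(X) = 2*X + X = 3*X)
(l(-5) + c(3)*18)*1 - 1*(-17345) = (3*(-5) + (3*(1 + 2*3))*18)*1 - 1*(-17345) = (-15 + (3*(1 + 6))*18)*1 + 17345 = (-15 + (3*7)*18)*1 + 17345 = (-15 + 21*18)*1 + 17345 = (-15 + 378)*1 + 17345 = 363*1 + 17345 = 363 + 17345 = 17708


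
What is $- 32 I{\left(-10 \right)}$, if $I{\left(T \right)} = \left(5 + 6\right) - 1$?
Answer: $-320$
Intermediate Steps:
$I{\left(T \right)} = 10$ ($I{\left(T \right)} = 11 - 1 = 10$)
$- 32 I{\left(-10 \right)} = \left(-32\right) 10 = -320$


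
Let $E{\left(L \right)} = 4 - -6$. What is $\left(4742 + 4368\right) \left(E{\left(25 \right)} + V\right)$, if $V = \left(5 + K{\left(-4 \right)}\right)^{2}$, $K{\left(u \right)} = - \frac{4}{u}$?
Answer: $419060$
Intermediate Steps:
$E{\left(L \right)} = 10$ ($E{\left(L \right)} = 4 + 6 = 10$)
$V = 36$ ($V = \left(5 - \frac{4}{-4}\right)^{2} = \left(5 - -1\right)^{2} = \left(5 + 1\right)^{2} = 6^{2} = 36$)
$\left(4742 + 4368\right) \left(E{\left(25 \right)} + V\right) = \left(4742 + 4368\right) \left(10 + 36\right) = 9110 \cdot 46 = 419060$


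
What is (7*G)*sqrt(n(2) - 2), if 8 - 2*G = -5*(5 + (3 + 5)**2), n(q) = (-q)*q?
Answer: 2471*I*sqrt(6)/2 ≈ 3026.3*I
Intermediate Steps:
n(q) = -q**2
G = 353/2 (G = 4 - (-5)*(5 + (3 + 5)**2)/2 = 4 - (-5)*(5 + 8**2)/2 = 4 - (-5)*(5 + 64)/2 = 4 - (-5)*69/2 = 4 - 1/2*(-345) = 4 + 345/2 = 353/2 ≈ 176.50)
(7*G)*sqrt(n(2) - 2) = (7*(353/2))*sqrt(-1*2**2 - 2) = 2471*sqrt(-1*4 - 2)/2 = 2471*sqrt(-4 - 2)/2 = 2471*sqrt(-6)/2 = 2471*(I*sqrt(6))/2 = 2471*I*sqrt(6)/2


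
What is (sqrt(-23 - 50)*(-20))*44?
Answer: -880*I*sqrt(73) ≈ -7518.7*I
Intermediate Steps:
(sqrt(-23 - 50)*(-20))*44 = (sqrt(-73)*(-20))*44 = ((I*sqrt(73))*(-20))*44 = -20*I*sqrt(73)*44 = -880*I*sqrt(73)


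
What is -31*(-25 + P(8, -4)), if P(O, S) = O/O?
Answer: 744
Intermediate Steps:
P(O, S) = 1
-31*(-25 + P(8, -4)) = -31*(-25 + 1) = -31*(-24) = 744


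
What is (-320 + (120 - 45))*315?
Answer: -77175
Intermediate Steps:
(-320 + (120 - 45))*315 = (-320 + 75)*315 = -245*315 = -77175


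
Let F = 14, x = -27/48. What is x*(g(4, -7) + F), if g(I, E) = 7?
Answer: -189/16 ≈ -11.813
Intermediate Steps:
x = -9/16 (x = -27*1/48 = -9/16 ≈ -0.56250)
x*(g(4, -7) + F) = -9*(7 + 14)/16 = -9/16*21 = -189/16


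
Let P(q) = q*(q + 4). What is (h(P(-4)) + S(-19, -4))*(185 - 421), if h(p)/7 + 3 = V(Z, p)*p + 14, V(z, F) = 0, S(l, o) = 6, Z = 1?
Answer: -19588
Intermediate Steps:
P(q) = q*(4 + q)
h(p) = 77 (h(p) = -21 + 7*(0*p + 14) = -21 + 7*(0 + 14) = -21 + 7*14 = -21 + 98 = 77)
(h(P(-4)) + S(-19, -4))*(185 - 421) = (77 + 6)*(185 - 421) = 83*(-236) = -19588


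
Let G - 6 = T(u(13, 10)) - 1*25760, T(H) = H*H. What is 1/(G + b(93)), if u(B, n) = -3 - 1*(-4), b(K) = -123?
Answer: -1/25876 ≈ -3.8646e-5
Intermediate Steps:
u(B, n) = 1 (u(B, n) = -3 + 4 = 1)
T(H) = H²
G = -25753 (G = 6 + (1² - 1*25760) = 6 + (1 - 25760) = 6 - 25759 = -25753)
1/(G + b(93)) = 1/(-25753 - 123) = 1/(-25876) = -1/25876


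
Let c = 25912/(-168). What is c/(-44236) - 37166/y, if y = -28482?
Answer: 1923212883/1469918044 ≈ 1.3084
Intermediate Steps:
c = -3239/21 (c = 25912*(-1/168) = -3239/21 ≈ -154.24)
c/(-44236) - 37166/y = -3239/21/(-44236) - 37166/(-28482) = -3239/21*(-1/44236) - 37166*(-1/28482) = 3239/928956 + 18583/14241 = 1923212883/1469918044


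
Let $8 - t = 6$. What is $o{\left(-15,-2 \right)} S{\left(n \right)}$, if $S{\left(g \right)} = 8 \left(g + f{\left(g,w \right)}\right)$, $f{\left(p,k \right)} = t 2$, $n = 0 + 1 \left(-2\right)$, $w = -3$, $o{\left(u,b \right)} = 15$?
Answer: $240$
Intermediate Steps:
$t = 2$ ($t = 8 - 6 = 2$)
$n = -2$ ($n = 0 - 2 = -2$)
$f{\left(p,k \right)} = 4$ ($f{\left(p,k \right)} = 2 \cdot 2 = 4$)
$S{\left(g \right)} = 32 + 8 g$ ($S{\left(g \right)} = 8 \left(g + 4\right) = 8 \left(4 + g\right) = 32 + 8 g$)
$o{\left(-15,-2 \right)} S{\left(n \right)} = 15 \left(32 + 8 \left(-2\right)\right) = 15 \left(32 - 16\right) = 15 \cdot 16 = 240$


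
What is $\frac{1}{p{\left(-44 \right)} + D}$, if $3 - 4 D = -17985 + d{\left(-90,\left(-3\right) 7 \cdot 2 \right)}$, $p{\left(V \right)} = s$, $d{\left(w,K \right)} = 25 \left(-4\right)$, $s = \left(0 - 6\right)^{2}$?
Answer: $\frac{1}{4558} \approx 0.00021939$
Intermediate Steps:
$s = 36$ ($s = \left(-6\right)^{2} = 36$)
$d{\left(w,K \right)} = -100$
$p{\left(V \right)} = 36$
$D = 4522$ ($D = \frac{3}{4} - \frac{-17985 - 100}{4} = \frac{3}{4} - - \frac{18085}{4} = \frac{3}{4} + \frac{18085}{4} = 4522$)
$\frac{1}{p{\left(-44 \right)} + D} = \frac{1}{36 + 4522} = \frac{1}{4558}$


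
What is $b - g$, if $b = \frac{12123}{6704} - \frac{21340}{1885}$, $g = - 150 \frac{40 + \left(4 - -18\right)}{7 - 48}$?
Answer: $- \frac{24490628741}{103623728} \approx -236.34$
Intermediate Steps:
$g = \frac{9300}{41}$ ($g = - 150 \frac{40 + \left(4 + 18\right)}{-41} = - 150 \left(40 + 22\right) \left(- \frac{1}{41}\right) = - 150 \cdot 62 \left(- \frac{1}{41}\right) = \left(-150\right) \left(- \frac{62}{41}\right) = \frac{9300}{41} \approx 226.83$)
$b = - \frac{24042301}{2527408}$ ($b = 12123 \cdot \frac{1}{6704} - \frac{4268}{377} = \frac{12123}{6704} - \frac{4268}{377} = - \frac{24042301}{2527408} \approx -9.5126$)
$b - g = - \frac{24042301}{2527408} - \frac{9300}{41} = - \frac{24490628741}{103623728}$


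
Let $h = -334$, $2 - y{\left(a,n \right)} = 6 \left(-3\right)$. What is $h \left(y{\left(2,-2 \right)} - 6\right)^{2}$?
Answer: $-65464$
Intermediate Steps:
$y{\left(a,n \right)} = 20$ ($y{\left(a,n \right)} = 2 - 6 \left(-3\right) = 2 - -18 = 2 + 18 = 20$)
$h \left(y{\left(2,-2 \right)} - 6\right)^{2} = - 334 \left(20 - 6\right)^{2} = - 334 \cdot 14^{2} = \left(-334\right) 196 = -65464$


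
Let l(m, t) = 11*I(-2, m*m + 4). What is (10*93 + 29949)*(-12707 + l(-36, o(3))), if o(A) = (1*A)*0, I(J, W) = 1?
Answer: -392039784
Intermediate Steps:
o(A) = 0 (o(A) = A*0 = 0)
l(m, t) = 11 (l(m, t) = 11*1 = 11)
(10*93 + 29949)*(-12707 + l(-36, o(3))) = (10*93 + 29949)*(-12707 + 11) = (930 + 29949)*(-12696) = 30879*(-12696) = -392039784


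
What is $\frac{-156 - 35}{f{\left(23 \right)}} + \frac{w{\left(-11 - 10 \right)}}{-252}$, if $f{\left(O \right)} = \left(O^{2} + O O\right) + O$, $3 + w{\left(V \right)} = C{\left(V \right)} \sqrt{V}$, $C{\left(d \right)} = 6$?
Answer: $- \frac{14963}{90804} - \frac{i \sqrt{21}}{42} \approx -0.16478 - 0.10911 i$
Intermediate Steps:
$w{\left(V \right)} = -3 + 6 \sqrt{V}$
$f{\left(O \right)} = O + 2 O^{2}$ ($f{\left(O \right)} = \left(O^{2} + O^{2}\right) + O = 2 O^{2} + O = O + 2 O^{2}$)
$\frac{-156 - 35}{f{\left(23 \right)}} + \frac{w{\left(-11 - 10 \right)}}{-252} = \frac{-156 - 35}{23 \left(1 + 2 \cdot 23\right)} + \frac{-3 + 6 \sqrt{-11 - 10}}{-252} = \frac{-156 - 35}{23 \left(1 + 46\right)} + \left(-3 + 6 \sqrt{-11 - 10}\right) \left(- \frac{1}{252}\right) = - \frac{191}{23 \cdot 47} + \left(-3 + 6 \sqrt{-21}\right) \left(- \frac{1}{252}\right) = - \frac{191}{1081} + \left(-3 + 6 i \sqrt{21}\right) \left(- \frac{1}{252}\right) = \left(-191\right) \frac{1}{1081} + \left(-3 + 6 i \sqrt{21}\right) \left(- \frac{1}{252}\right) = - \frac{191}{1081} + \left(\frac{1}{84} - \frac{i \sqrt{21}}{42}\right) = - \frac{14963}{90804} - \frac{i \sqrt{21}}{42}$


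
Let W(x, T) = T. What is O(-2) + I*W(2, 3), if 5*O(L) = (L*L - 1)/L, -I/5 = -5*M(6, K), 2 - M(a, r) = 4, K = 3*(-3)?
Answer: -1503/10 ≈ -150.30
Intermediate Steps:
K = -9
M(a, r) = -2 (M(a, r) = 2 - 1*4 = 2 - 4 = -2)
I = -50 (I = -(-25)*(-2) = -5*10 = -50)
O(L) = (-1 + L**2)/(5*L) (O(L) = ((L*L - 1)/L)/5 = ((L**2 - 1)/L)/5 = ((-1 + L**2)/L)/5 = (-1 + L**2)/(5*L))
O(-2) + I*W(2, 3) = (1/5)*(-1 + (-2)**2)/(-2) - 50*3 = (1/5)*(-1/2)*(-1 + 4) - 150 = (1/5)*(-1/2)*3 - 150 = -3/10 - 150 = -1503/10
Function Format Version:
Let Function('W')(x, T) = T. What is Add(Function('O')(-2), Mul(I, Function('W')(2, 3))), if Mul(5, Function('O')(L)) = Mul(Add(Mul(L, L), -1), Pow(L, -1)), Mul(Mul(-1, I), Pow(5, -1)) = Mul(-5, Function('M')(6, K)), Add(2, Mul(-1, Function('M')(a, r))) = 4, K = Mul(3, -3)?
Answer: Rational(-1503, 10) ≈ -150.30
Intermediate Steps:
K = -9
Function('M')(a, r) = -2 (Function('M')(a, r) = Add(2, Mul(-1, 4)) = Add(2, -4) = -2)
I = -50 (I = Mul(-5, Mul(-5, -2)) = Mul(-5, 10) = -50)
Function('O')(L) = Mul(Rational(1, 5), Pow(L, -1), Add(-1, Pow(L, 2))) (Function('O')(L) = Mul(Rational(1, 5), Mul(Add(Mul(L, L), -1), Pow(L, -1))) = Mul(Rational(1, 5), Mul(Add(Pow(L, 2), -1), Pow(L, -1))) = Mul(Rational(1, 5), Mul(Add(-1, Pow(L, 2)), Pow(L, -1))) = Mul(Rational(1, 5), Mul(Pow(L, -1), Add(-1, Pow(L, 2)))) = Mul(Rational(1, 5), Pow(L, -1), Add(-1, Pow(L, 2))))
Add(Function('O')(-2), Mul(I, Function('W')(2, 3))) = Add(Mul(Rational(1, 5), Pow(-2, -1), Add(-1, Pow(-2, 2))), Mul(-50, 3)) = Add(Mul(Rational(1, 5), Rational(-1, 2), Add(-1, 4)), -150) = Add(Mul(Rational(1, 5), Rational(-1, 2), 3), -150) = Add(Rational(-3, 10), -150) = Rational(-1503, 10)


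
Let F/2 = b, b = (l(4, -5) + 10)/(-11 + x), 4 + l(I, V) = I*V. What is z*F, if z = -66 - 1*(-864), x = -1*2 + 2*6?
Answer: 22344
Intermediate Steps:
x = 10 (x = -2 + 12 = 10)
l(I, V) = -4 + I*V
b = 14 (b = ((-4 + 4*(-5)) + 10)/(-11 + 10) = ((-4 - 20) + 10)/(-1) = (-24 + 10)*(-1) = -14*(-1) = 14)
F = 28 (F = 2*14 = 28)
z = 798 (z = -66 + 864 = 798)
z*F = 798*28 = 22344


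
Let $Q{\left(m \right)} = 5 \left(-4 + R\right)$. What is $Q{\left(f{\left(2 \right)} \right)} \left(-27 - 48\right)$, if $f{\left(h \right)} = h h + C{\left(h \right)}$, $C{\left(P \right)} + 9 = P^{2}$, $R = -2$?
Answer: $2250$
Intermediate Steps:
$C{\left(P \right)} = -9 + P^{2}$
$f{\left(h \right)} = -9 + 2 h^{2}$ ($f{\left(h \right)} = h h + \left(-9 + h^{2}\right) = h^{2} + \left(-9 + h^{2}\right) = -9 + 2 h^{2}$)
$Q{\left(m \right)} = -30$ ($Q{\left(m \right)} = 5 \left(-4 - 2\right) = 5 \left(-6\right) = -30$)
$Q{\left(f{\left(2 \right)} \right)} \left(-27 - 48\right) = - 30 \left(-27 - 48\right) = \left(-30\right) \left(-75\right) = 2250$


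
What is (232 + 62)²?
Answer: 86436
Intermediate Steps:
(232 + 62)² = 294² = 86436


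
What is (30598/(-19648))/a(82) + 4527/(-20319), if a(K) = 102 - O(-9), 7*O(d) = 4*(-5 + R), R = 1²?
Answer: -11547164569/48572704960 ≈ -0.23773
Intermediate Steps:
R = 1
O(d) = -16/7 (O(d) = (4*(-5 + 1))/7 = (4*(-4))/7 = (⅐)*(-16) = -16/7)
a(K) = 730/7 (a(K) = 102 - 1*(-16/7) = 102 + 16/7 = 730/7)
(30598/(-19648))/a(82) + 4527/(-20319) = (30598/(-19648))/(730/7) + 4527/(-20319) = (30598*(-1/19648))*(7/730) + 4527*(-1/20319) = -15299/9824*7/730 - 1509/6773 = -107093/7171520 - 1509/6773 = -11547164569/48572704960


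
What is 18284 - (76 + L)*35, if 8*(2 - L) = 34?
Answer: 62811/4 ≈ 15703.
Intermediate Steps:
L = -9/4 (L = 2 - 1/8*34 = 2 - 17/4 = -9/4 ≈ -2.2500)
18284 - (76 + L)*35 = 18284 - (76 - 9/4)*35 = 18284 - 295*35/4 = 18284 - 1*10325/4 = 18284 - 10325/4 = 62811/4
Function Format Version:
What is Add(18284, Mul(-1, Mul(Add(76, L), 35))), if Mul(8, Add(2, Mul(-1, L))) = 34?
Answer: Rational(62811, 4) ≈ 15703.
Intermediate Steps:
L = Rational(-9, 4) (L = Add(2, Mul(Rational(-1, 8), 34)) = Add(2, Rational(-17, 4)) = Rational(-9, 4) ≈ -2.2500)
Add(18284, Mul(-1, Mul(Add(76, L), 35))) = Add(18284, Mul(-1, Mul(Add(76, Rational(-9, 4)), 35))) = Add(18284, Mul(-1, Mul(Rational(295, 4), 35))) = Add(18284, Mul(-1, Rational(10325, 4))) = Add(18284, Rational(-10325, 4)) = Rational(62811, 4)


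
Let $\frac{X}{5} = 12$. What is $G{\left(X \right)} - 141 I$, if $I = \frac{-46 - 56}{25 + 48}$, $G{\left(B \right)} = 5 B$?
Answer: $\frac{36282}{73} \approx 497.01$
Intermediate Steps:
$X = 60$ ($X = 5 \cdot 12 = 60$)
$I = - \frac{102}{73} \approx -1.3973$
$G{\left(X \right)} - 141 I = 5 \cdot 60 - - \frac{14382}{73} = 300 + \frac{14382}{73} = \frac{36282}{73}$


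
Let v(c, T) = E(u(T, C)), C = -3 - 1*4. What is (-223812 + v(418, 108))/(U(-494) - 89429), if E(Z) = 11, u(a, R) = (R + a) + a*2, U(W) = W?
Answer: 223801/89923 ≈ 2.4888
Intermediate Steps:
C = -7 (C = -3 - 4 = -7)
u(a, R) = R + 3*a (u(a, R) = (R + a) + 2*a = R + 3*a)
v(c, T) = 11
(-223812 + v(418, 108))/(U(-494) - 89429) = (-223812 + 11)/(-494 - 89429) = -223801/(-89923) = -223801*(-1/89923) = 223801/89923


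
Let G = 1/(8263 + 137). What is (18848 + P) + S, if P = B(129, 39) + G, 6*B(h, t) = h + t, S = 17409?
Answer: 304794001/8400 ≈ 36285.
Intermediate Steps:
B(h, t) = h/6 + t/6 (B(h, t) = (h + t)/6 = h/6 + t/6)
G = 1/8400 ≈ 0.00011905
P = 235201/8400 (P = ((⅙)*129 + (⅙)*39) + 1/8400 = (43/2 + 13/2) + 1/8400 = 28 + 1/8400 = 235201/8400 ≈ 28.000)
(18848 + P) + S = (18848 + 235201/8400) + 17409 = 158558401/8400 + 17409 = 304794001/8400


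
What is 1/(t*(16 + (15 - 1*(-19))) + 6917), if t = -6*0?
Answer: 1/6917 ≈ 0.00014457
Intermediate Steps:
t = 0
1/(t*(16 + (15 - 1*(-19))) + 6917) = 1/(0*(16 + (15 - 1*(-19))) + 6917) = 1/(0*(16 + (15 + 19)) + 6917) = 1/(0*(16 + 34) + 6917) = 1/(0*50 + 6917) = 1/(0 + 6917) = 1/6917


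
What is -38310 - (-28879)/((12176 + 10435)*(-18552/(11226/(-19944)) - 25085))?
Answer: -12761966392971721/333123634743 ≈ -38310.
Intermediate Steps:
-38310 - (-28879)/((12176 + 10435)*(-18552/(11226/(-19944)) - 25085)) = -38310 - (-28879)/(22611*(-18552/(11226*(-1/19944)) - 25085)) = -38310 - (-28879)/(22611*(-18552/(-1871/3324) - 25085)) = -38310 - (-28879)/(22611*(-18552*(-3324/1871) - 25085)) = -38310 - (-28879)/(22611*(61666848/1871 - 25085)) = -38310 - (-28879)/(22611*(14732813/1871)) = -38310 - (-28879)/333123634743/1871 = -38310 - (-28879)*1871/333123634743 = -38310 - 1*(-54032609/333123634743) = -38310 + 54032609/333123634743 = -12761966392971721/333123634743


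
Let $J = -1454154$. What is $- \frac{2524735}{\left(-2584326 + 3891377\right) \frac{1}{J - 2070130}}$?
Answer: $\frac{8897883164740}{1307051} \approx 6.8076 \cdot 10^{6}$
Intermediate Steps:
$- \frac{2524735}{\left(-2584326 + 3891377\right) \frac{1}{J - 2070130}} = - \frac{2524735}{\left(-2584326 + 3891377\right) \frac{1}{-1454154 - 2070130}} = - \frac{2524735}{1307051 \frac{1}{-3524284}} = - \frac{2524735}{1307051 \left(- \frac{1}{3524284}\right)} = - \frac{2524735}{- \frac{1307051}{3524284}} = \left(-2524735\right) \left(- \frac{3524284}{1307051}\right) = \frac{8897883164740}{1307051}$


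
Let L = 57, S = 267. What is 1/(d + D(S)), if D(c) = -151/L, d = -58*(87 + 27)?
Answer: -57/377035 ≈ -0.00015118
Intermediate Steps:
d = -6612 (d = -58*114 = -6612)
D(c) = -151/57
1/(d + D(S)) = 1/(-6612 - 151/57) = 1/(-377035/57) = -57/377035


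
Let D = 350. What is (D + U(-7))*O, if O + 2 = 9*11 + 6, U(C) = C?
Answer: 35329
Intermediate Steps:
O = 103 (O = -2 + (9*11 + 6) = -2 + (99 + 6) = -2 + 105 = 103)
(D + U(-7))*O = (350 - 7)*103 = 343*103 = 35329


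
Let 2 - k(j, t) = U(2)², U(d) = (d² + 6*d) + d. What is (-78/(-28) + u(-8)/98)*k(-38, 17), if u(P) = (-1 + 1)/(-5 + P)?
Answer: -897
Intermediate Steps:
u(P) = 0 (u(P) = 0/(-5 + P) = 0)
U(d) = d² + 7*d
k(j, t) = -322 (k(j, t) = 2 - (2*(7 + 2))² = 2 - (2*9)² = 2 - 1*18² = 2 - 1*324 = 2 - 324 = -322)
(-78/(-28) + u(-8)/98)*k(-38, 17) = (-78/(-28) + 0/98)*(-322) = (-78*(-1/28) + 0*(1/98))*(-322) = (39/14 + 0)*(-322) = (39/14)*(-322) = -897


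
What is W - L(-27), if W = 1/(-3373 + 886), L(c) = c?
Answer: 67148/2487 ≈ 27.000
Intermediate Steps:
W = -1/2487 (W = 1/(-2487) = -1/2487 ≈ -0.00040209)
W - L(-27) = -1/2487 - 1*(-27) = -1/2487 + 27 = 67148/2487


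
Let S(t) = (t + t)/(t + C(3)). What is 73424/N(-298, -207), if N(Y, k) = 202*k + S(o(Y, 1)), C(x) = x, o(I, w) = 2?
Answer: -14120/8041 ≈ -1.7560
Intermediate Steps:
S(t) = 2*t/(3 + t) (S(t) = (t + t)/(t + 3) = (2*t)/(3 + t) = 2*t/(3 + t))
N(Y, k) = ⅘ + 202*k (N(Y, k) = 202*k + 2*2/(3 + 2) = 202*k + 2*2/5 = 202*k + 2*2*(⅕) = 202*k + ⅘ = ⅘ + 202*k)
73424/N(-298, -207) = 73424/(⅘ + 202*(-207)) = 73424/(⅘ - 41814) = 73424/(-209066/5) = 73424*(-5/209066) = -14120/8041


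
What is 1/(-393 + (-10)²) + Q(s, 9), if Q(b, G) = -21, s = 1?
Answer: -6154/293 ≈ -21.003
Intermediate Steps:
1/(-393 + (-10)²) + Q(s, 9) = 1/(-393 + (-10)²) - 21 = 1/(-393 + 100) - 21 = 1/(-293) - 21 = -1/293 - 21 = -6154/293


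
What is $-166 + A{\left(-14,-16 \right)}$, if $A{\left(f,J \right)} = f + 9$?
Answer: $-171$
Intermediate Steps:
$A{\left(f,J \right)} = 9 + f$
$-166 + A{\left(-14,-16 \right)} = -166 + \left(9 - 14\right) = -166 - 5 = -171$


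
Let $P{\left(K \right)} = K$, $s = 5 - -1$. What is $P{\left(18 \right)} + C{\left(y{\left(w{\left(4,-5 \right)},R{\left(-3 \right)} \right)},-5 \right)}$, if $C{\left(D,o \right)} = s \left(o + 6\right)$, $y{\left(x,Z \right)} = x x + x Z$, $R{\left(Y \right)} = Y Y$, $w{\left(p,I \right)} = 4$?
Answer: $24$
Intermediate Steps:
$s = 6$ ($s = 5 + 1 = 6$)
$R{\left(Y \right)} = Y^{2}$
$y{\left(x,Z \right)} = x^{2} + Z x$
$C{\left(D,o \right)} = 36 + 6 o$ ($C{\left(D,o \right)} = 6 \left(o + 6\right) = 6 \left(6 + o\right) = 36 + 6 o$)
$P{\left(18 \right)} + C{\left(y{\left(w{\left(4,-5 \right)},R{\left(-3 \right)} \right)},-5 \right)} = 18 + \left(36 + 6 \left(-5\right)\right) = 18 + \left(36 - 30\right) = 18 + 6 = 24$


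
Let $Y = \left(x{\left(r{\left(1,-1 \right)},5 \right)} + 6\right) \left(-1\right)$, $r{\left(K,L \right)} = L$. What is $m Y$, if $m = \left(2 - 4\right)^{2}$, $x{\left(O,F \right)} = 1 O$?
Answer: $-20$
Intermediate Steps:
$x{\left(O,F \right)} = O$
$Y = -5$ ($Y = \left(-1 + 6\right) \left(-1\right) = 5 \left(-1\right) = -5$)
$m = 4$ ($m = \left(-2\right)^{2} = 4$)
$m Y = 4 \left(-5\right) = -20$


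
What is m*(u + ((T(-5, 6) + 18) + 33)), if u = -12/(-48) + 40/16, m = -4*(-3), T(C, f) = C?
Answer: 585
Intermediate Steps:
m = 12
u = 11/4 (u = -12*(-1/48) + 40*(1/16) = ¼ + 5/2 = 11/4 ≈ 2.7500)
m*(u + ((T(-5, 6) + 18) + 33)) = 12*(11/4 + ((-5 + 18) + 33)) = 12*(11/4 + (13 + 33)) = 12*(11/4 + 46) = 12*(195/4) = 585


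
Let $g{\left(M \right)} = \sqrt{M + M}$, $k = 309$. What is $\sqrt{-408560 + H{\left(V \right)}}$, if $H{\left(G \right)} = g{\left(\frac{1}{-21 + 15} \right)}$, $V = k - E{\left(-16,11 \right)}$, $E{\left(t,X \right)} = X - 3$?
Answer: $\frac{\sqrt{-3677040 + 3 i \sqrt{3}}}{3} \approx 0.00045163 + 639.19 i$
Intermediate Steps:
$g{\left(M \right)} = \sqrt{2} \sqrt{M}$ ($g{\left(M \right)} = \sqrt{2 M} = \sqrt{2} \sqrt{M}$)
$E{\left(t,X \right)} = -3 + X$
$V = 301$ ($V = 309 - \left(-3 + 11\right) = 309 - 8 = 301$)
$H{\left(G \right)} = \frac{i \sqrt{3}}{3}$ ($H{\left(G \right)} = \sqrt{2} \sqrt{\frac{1}{-21 + 15}} = \sqrt{2} \sqrt{\frac{1}{-6}} = \sqrt{2} \sqrt{- \frac{1}{6}} = \sqrt{2} \frac{i \sqrt{6}}{6} = \frac{i \sqrt{3}}{3}$)
$\sqrt{-408560 + H{\left(V \right)}} = \sqrt{-408560 + \frac{i \sqrt{3}}{3}}$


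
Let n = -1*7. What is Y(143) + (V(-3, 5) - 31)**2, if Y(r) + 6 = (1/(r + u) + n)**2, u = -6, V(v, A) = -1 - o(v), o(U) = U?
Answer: 16589879/18769 ≈ 883.90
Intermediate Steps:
V(v, A) = -1 - v
n = -7
Y(r) = -6 + (-7 + 1/(-6 + r))**2 (Y(r) = -6 + (1/(r - 6) - 7)**2 = -6 + (1/(-6 + r) - 7)**2 = -6 + (-7 + 1/(-6 + r))**2)
Y(143) + (V(-3, 5) - 31)**2 = (-6 + (-43 + 7*143)**2/(-6 + 143)**2) + ((-1 - 1*(-3)) - 31)**2 = (-6 + (-43 + 1001)**2/137**2) + ((-1 + 3) - 31)**2 = (-6 + 958**2*(1/18769)) + (2 - 31)**2 = (-6 + 917764*(1/18769)) + (-29)**2 = (-6 + 917764/18769) + 841 = 805150/18769 + 841 = 16589879/18769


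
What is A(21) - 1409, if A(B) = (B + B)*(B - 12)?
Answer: -1031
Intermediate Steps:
A(B) = 2*B*(-12 + B) (A(B) = (2*B)*(-12 + B) = 2*B*(-12 + B))
A(21) - 1409 = 2*21*(-12 + 21) - 1409 = 2*21*9 - 1409 = 378 - 1409 = -1031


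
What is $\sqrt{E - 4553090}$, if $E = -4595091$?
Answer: $i \sqrt{9148181} \approx 3024.6 i$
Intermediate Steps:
$\sqrt{E - 4553090} = \sqrt{-4595091 - 4553090} = \sqrt{-9148181} = i \sqrt{9148181}$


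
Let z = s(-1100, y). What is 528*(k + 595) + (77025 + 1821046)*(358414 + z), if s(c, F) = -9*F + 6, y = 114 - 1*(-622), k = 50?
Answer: 667734126076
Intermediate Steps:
y = 736 (y = 114 + 622 = 736)
s(c, F) = 6 - 9*F
z = -6618 (z = 6 - 9*736 = 6 - 6624 = -6618)
528*(k + 595) + (77025 + 1821046)*(358414 + z) = 528*(50 + 595) + (77025 + 1821046)*(358414 - 6618) = 528*645 + 1898071*351796 = 340560 + 667733785516 = 667734126076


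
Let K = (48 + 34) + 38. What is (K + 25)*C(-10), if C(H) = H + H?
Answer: -2900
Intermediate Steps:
C(H) = 2*H
K = 120 (K = 82 + 38 = 120)
(K + 25)*C(-10) = (120 + 25)*(2*(-10)) = 145*(-20) = -2900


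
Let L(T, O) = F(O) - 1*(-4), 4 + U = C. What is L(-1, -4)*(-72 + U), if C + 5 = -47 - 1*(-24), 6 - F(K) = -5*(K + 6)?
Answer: -2080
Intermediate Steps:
F(K) = 36 + 5*K (F(K) = 6 - (-5)*(K + 6) = 6 - (-5)*(6 + K) = 6 - (-30 - 5*K) = 6 + (30 + 5*K) = 36 + 5*K)
C = -28 (C = -5 + (-47 - 1*(-24)) = -5 + (-47 + 24) = -5 - 23 = -28)
U = -32 (U = -4 - 28 = -32)
L(T, O) = 40 + 5*O (L(T, O) = (36 + 5*O) - 1*(-4) = (36 + 5*O) + 4 = 40 + 5*O)
L(-1, -4)*(-72 + U) = (40 + 5*(-4))*(-72 - 32) = (40 - 20)*(-104) = 20*(-104) = -2080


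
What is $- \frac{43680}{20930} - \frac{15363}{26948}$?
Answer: $- \frac{1646853}{619804} \approx -2.6571$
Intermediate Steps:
$- \frac{43680}{20930} - \frac{15363}{26948} = \left(-43680\right) \frac{1}{20930} - \frac{15363}{26948} = - \frac{48}{23} - \frac{15363}{26948} = - \frac{1646853}{619804}$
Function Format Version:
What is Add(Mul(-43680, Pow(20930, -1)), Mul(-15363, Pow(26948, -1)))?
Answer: Rational(-1646853, 619804) ≈ -2.6571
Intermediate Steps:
Add(Mul(-43680, Pow(20930, -1)), Mul(-15363, Pow(26948, -1))) = Add(Mul(-43680, Rational(1, 20930)), Mul(-15363, Rational(1, 26948))) = Add(Rational(-48, 23), Rational(-15363, 26948)) = Rational(-1646853, 619804)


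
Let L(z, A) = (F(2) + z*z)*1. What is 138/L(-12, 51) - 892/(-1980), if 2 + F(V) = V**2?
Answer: 50434/36135 ≈ 1.3957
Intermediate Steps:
F(V) = -2 + V**2
L(z, A) = 2 + z**2 (L(z, A) = ((-2 + 2**2) + z*z)*1 = ((-2 + 4) + z**2)*1 = (2 + z**2)*1 = 2 + z**2)
138/L(-12, 51) - 892/(-1980) = 138/(2 + (-12)**2) - 892/(-1980) = 138/(2 + 144) - 892*(-1/1980) = 138/146 + 223/495 = 138*(1/146) + 223/495 = 69/73 + 223/495 = 50434/36135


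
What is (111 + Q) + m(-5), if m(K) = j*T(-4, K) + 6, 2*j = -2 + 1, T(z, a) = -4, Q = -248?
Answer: -129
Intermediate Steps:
j = -½ (j = (-2 + 1)/2 = (½)*(-1) = -½ ≈ -0.50000)
m(K) = 8 (m(K) = -½*(-4) + 6 = 2 + 6 = 8)
(111 + Q) + m(-5) = (111 - 248) + 8 = -137 + 8 = -129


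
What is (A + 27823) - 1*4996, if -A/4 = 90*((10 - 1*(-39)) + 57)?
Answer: -15333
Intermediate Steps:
A = -38160 (A = -360*((10 - 1*(-39)) + 57) = -360*((10 + 39) + 57) = -360*(49 + 57) = -360*106 = -4*9540 = -38160)
(A + 27823) - 1*4996 = (-38160 + 27823) - 1*4996 = -10337 - 4996 = -15333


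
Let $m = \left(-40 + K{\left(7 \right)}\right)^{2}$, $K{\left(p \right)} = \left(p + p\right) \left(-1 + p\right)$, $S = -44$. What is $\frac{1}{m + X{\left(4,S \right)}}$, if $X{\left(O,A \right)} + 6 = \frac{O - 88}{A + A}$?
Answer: $\frac{22}{42481} \approx 0.00051788$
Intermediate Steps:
$K{\left(p \right)} = 2 p \left(-1 + p\right)$
$m = 1936$ ($m = \left(-40 + 2 \cdot 7 \left(-1 + 7\right)\right)^{2} = \left(-40 + 2 \cdot 7 \cdot 6\right)^{2} = \left(-40 + 84\right)^{2} = 44^{2} = 1936$)
$X{\left(O,A \right)} = -6 + \frac{-88 + O}{2 A}$ ($X{\left(O,A \right)} = -6 + \frac{O - 88}{A + A} = -6 + \frac{-88 + O}{2 A}$)
$\frac{1}{m + X{\left(4,S \right)}} = \frac{1}{1936 + \frac{-88 + 4 - -528}{2 \left(-44\right)}} = \frac{1}{1936 + \frac{1}{2} \left(- \frac{1}{44}\right) \left(-88 + 4 + 528\right)} = \frac{1}{1936 + \frac{1}{2} \left(- \frac{1}{44}\right) 444} = \frac{1}{1936 - \frac{111}{22}} = \frac{1}{\frac{42481}{22}} = \frac{22}{42481}$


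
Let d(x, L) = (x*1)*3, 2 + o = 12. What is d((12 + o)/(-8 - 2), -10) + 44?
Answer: 187/5 ≈ 37.400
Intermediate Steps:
o = 10 (o = -2 + 12 = 10)
d(x, L) = 3*x (d(x, L) = x*3 = 3*x)
d((12 + o)/(-8 - 2), -10) + 44 = 3*((12 + 10)/(-8 - 2)) + 44 = 3*(22/(-10)) + 44 = 3*(22*(-⅒)) + 44 = 3*(-11/5) + 44 = -33/5 + 44 = 187/5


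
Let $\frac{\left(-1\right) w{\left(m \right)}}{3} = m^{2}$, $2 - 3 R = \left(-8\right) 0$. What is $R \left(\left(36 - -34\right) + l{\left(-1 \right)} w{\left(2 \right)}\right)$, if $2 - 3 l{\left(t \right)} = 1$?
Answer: $44$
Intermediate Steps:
$R = \frac{2}{3}$ ($R = \frac{2}{3} - \frac{\left(-8\right) 0}{3} = \frac{2}{3} - 0 = \frac{2}{3} + 0 = \frac{2}{3} \approx 0.66667$)
$w{\left(m \right)} = - 3 m^{2}$
$l{\left(t \right)} = \frac{1}{3}$ ($l{\left(t \right)} = \frac{2}{3} - \frac{1}{3} = \frac{1}{3}$)
$R \left(\left(36 - -34\right) + l{\left(-1 \right)} w{\left(2 \right)}\right) = \frac{2 \left(\left(36 - -34\right) + \frac{\left(-3\right) 2^{2}}{3}\right)}{3} = \frac{2 \left(\left(36 + 34\right) + \frac{\left(-3\right) 4}{3}\right)}{3} = \frac{2 \left(70 + \frac{1}{3} \left(-12\right)\right)}{3} = \frac{2 \left(70 - 4\right)}{3} = \frac{2}{3} \cdot 66 = 44$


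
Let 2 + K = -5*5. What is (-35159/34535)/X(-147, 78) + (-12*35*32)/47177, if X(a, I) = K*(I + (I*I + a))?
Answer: -75378687015857/264599595956475 ≈ -0.28488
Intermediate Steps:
K = -27 (K = -2 - 5*5 = -2 - 25 = -27)
X(a, I) = -27*I - 27*a - 27*I² (X(a, I) = -27*(I + (I*I + a)) = -27*(I + (I² + a)) = -27*(I + (a + I²)) = -27*(I + a + I²) = -27*I - 27*a - 27*I²)
(-35159/34535)/X(-147, 78) + (-12*35*32)/47177 = (-35159/34535)/(-27*78 - 27*(-147) - 27*78²) + (-12*35*32)/47177 = (-35159*1/34535)/(-2106 + 3969 - 27*6084) - 420*32*(1/47177) = -35159/(34535*(-2106 + 3969 - 164268)) - 13440*1/47177 = -35159/34535/(-162405) - 13440/47177 = -35159/34535*(-1/162405) - 13440/47177 = 35159/5608656675 - 13440/47177 = -75378687015857/264599595956475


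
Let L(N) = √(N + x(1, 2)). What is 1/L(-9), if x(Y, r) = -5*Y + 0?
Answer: -I*√14/14 ≈ -0.26726*I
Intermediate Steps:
x(Y, r) = -5*Y
L(N) = √(-5 + N) (L(N) = √(N - 5*1) = √(N - 5) = √(-5 + N))
1/L(-9) = 1/(√(-5 - 9)) = 1/(√(-14)) = 1/(I*√14) = -I*√14/14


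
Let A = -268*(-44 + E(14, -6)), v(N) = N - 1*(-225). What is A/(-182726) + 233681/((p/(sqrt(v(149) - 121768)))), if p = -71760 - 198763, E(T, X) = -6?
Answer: -6700/91363 - 233681*I*sqrt(121394)/270523 ≈ -0.073334 - 300.97*I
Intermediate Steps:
v(N) = 225 + N (v(N) = N + 225 = 225 + N)
p = -270523
A = 13400 (A = -268*(-44 - 6) = -268*(-50) = 13400)
A/(-182726) + 233681/((p/(sqrt(v(149) - 121768)))) = 13400/(-182726) + 233681/((-270523/sqrt((225 + 149) - 121768))) = 13400*(-1/182726) + 233681/((-270523/sqrt(374 - 121768))) = -6700/91363 + 233681/((-270523*(-I*sqrt(121394)/121394))) = -6700/91363 + 233681/((-(-270523)*I*sqrt(121394)/121394)) = -6700/91363 + 233681/((270523*I*sqrt(121394)/121394)) = -6700/91363 + 233681*(-I*sqrt(121394)/270523) = -6700/91363 - 233681*I*sqrt(121394)/270523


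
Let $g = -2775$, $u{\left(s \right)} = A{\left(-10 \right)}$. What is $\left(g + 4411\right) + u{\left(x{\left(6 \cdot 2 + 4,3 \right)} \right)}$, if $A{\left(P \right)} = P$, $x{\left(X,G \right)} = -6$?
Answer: $1626$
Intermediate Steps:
$u{\left(s \right)} = -10$
$\left(g + 4411\right) + u{\left(x{\left(6 \cdot 2 + 4,3 \right)} \right)} = \left(-2775 + 4411\right) - 10 = 1636 - 10 = 1626$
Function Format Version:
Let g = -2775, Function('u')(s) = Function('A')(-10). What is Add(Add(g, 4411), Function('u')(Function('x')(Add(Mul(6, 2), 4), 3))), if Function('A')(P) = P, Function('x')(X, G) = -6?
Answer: 1626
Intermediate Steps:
Function('u')(s) = -10
Add(Add(g, 4411), Function('u')(Function('x')(Add(Mul(6, 2), 4), 3))) = Add(Add(-2775, 4411), -10) = Add(1636, -10) = 1626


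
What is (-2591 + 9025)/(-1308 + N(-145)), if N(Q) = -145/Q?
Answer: -6434/1307 ≈ -4.9227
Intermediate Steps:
(-2591 + 9025)/(-1308 + N(-145)) = (-2591 + 9025)/(-1308 - 145/(-145)) = 6434/(-1308 - 145*(-1/145)) = 6434/(-1308 + 1) = 6434/(-1307) = 6434*(-1/1307) = -6434/1307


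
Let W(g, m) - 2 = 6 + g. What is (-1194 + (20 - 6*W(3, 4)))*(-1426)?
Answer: 1768240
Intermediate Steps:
W(g, m) = 8 + g (W(g, m) = 2 + (6 + g) = 8 + g)
(-1194 + (20 - 6*W(3, 4)))*(-1426) = (-1194 + (20 - 6*(8 + 3)))*(-1426) = (-1194 + (20 - 6*11))*(-1426) = (-1194 + (20 - 66))*(-1426) = (-1194 - 46)*(-1426) = -1240*(-1426) = 1768240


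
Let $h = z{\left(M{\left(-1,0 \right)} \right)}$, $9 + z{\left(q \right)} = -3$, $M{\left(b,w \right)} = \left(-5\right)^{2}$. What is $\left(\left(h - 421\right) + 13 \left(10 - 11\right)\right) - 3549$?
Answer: $-3995$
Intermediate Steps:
$M{\left(b,w \right)} = 25$
$z{\left(q \right)} = -12$ ($z{\left(q \right)} = -9 - 3 = -12$)
$h = -12$
$\left(\left(h - 421\right) + 13 \left(10 - 11\right)\right) - 3549 = \left(\left(-12 - 421\right) + 13 \left(10 - 11\right)\right) - 3549 = \left(-433 + 13 \left(-1\right)\right) - 3549 = \left(-433 - 13\right) - 3549 = -446 - 3549 = -3995$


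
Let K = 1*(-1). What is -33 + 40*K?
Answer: -73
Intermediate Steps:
K = -1
-33 + 40*K = -33 + 40*(-1) = -33 - 40 = -73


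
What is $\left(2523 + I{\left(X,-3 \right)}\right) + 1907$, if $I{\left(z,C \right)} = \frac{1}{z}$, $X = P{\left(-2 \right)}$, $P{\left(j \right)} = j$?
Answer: $\frac{8859}{2} \approx 4429.5$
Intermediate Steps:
$X = -2$
$\left(2523 + I{\left(X,-3 \right)}\right) + 1907 = \left(2523 + \frac{1}{-2}\right) + 1907 = \left(2523 - \frac{1}{2}\right) + 1907 = \frac{5045}{2} + 1907 = \frac{8859}{2}$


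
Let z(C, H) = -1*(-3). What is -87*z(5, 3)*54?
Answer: -14094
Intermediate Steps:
z(C, H) = 3
-87*z(5, 3)*54 = -87*3*54 = -261*54 = -14094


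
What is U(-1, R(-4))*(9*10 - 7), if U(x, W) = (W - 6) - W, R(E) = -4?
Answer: -498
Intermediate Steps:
U(x, W) = -6 (U(x, W) = (-6 + W) - W = -6)
U(-1, R(-4))*(9*10 - 7) = -6*(9*10 - 7) = -6*(90 - 7) = -6*83 = -498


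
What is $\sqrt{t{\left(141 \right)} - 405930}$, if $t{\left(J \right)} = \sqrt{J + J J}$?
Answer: $\sqrt{-405930 + \sqrt{20022}} \approx 637.02 i$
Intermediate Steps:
$t{\left(J \right)} = \sqrt{J + J^{2}}$
$\sqrt{t{\left(141 \right)} - 405930} = \sqrt{\sqrt{141 \left(1 + 141\right)} - 405930} = \sqrt{\sqrt{141 \cdot 142} - 405930} = \sqrt{\sqrt{20022} - 405930} = \sqrt{-405930 + \sqrt{20022}}$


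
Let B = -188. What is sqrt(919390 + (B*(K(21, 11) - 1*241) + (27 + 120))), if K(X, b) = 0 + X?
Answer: sqrt(960897) ≈ 980.25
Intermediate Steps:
K(X, b) = X
sqrt(919390 + (B*(K(21, 11) - 1*241) + (27 + 120))) = sqrt(919390 + (-188*(21 - 1*241) + (27 + 120))) = sqrt(919390 + (-188*(21 - 241) + 147)) = sqrt(919390 + (-188*(-220) + 147)) = sqrt(919390 + (41360 + 147)) = sqrt(919390 + 41507) = sqrt(960897)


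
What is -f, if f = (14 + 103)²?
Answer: -13689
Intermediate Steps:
f = 13689 (f = 117² = 13689)
-f = -1*13689 = -13689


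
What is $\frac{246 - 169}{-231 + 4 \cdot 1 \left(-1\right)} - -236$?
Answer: $\frac{55383}{235} \approx 235.67$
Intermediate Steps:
$\frac{246 - 169}{-231 + 4 \cdot 1 \left(-1\right)} - -236 = \frac{77}{-231 + 4 \left(-1\right)} + 236 = \frac{77}{-231 - 4} + 236 = \frac{77}{-235} + 236 = 77 \left(- \frac{1}{235}\right) + 236 = - \frac{77}{235} + 236 = \frac{55383}{235}$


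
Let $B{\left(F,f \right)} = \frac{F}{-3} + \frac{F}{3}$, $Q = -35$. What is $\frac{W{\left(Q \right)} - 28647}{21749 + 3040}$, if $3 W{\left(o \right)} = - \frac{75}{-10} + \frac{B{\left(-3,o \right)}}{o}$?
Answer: $- \frac{57289}{49578} \approx -1.1555$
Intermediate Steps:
$B{\left(F,f \right)} = 0$ ($B{\left(F,f \right)} = F \left(- \frac{1}{3}\right) + F \frac{1}{3} = - \frac{F}{3} + \frac{F}{3} = 0$)
$W{\left(o \right)} = \frac{5}{2}$ ($W{\left(o \right)} = \frac{- \frac{75}{-10} + \frac{0}{o}}{3} = \frac{\left(-75\right) \left(- \frac{1}{10}\right) + 0}{3} = \frac{\frac{15}{2} + 0}{3} = \frac{1}{3} \cdot \frac{15}{2} = \frac{5}{2}$)
$\frac{W{\left(Q \right)} - 28647}{21749 + 3040} = \frac{\frac{5}{2} - 28647}{21749 + 3040} = - \frac{57289}{2 \cdot 24789} = \left(- \frac{57289}{2}\right) \frac{1}{24789} = - \frac{57289}{49578}$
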